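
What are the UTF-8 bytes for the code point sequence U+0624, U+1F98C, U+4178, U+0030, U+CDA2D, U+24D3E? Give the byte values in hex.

U+0624: 2-byte form → D8 A4.
U+1F98C: 4-byte form → F0 9F A6 8C.
U+4178: 3-byte form → E4 85 B8.
U+0030: 1-byte form → 30.
U+CDA2D: 4-byte form → F3 8D A8 AD.
U+24D3E: 4-byte form → F0 A4 B4 BE.
Concatenated (18 bytes): D8 A4 F0 9F A6 8C E4 85 B8 30 F3 8D A8 AD F0 A4 B4 BE.

D8 A4 F0 9F A6 8C E4 85 B8 30 F3 8D A8 AD F0 A4 B4 BE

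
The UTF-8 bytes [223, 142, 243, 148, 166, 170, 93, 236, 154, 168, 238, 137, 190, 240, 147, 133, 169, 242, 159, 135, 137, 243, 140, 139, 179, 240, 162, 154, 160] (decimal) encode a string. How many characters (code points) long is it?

Byte at offset 0: 0xDF = 11011111 → 2-byte char (#1). Advance 2.
Byte at offset 2: 0xF3 = 11110011 → 4-byte char (#2). Advance 4.
Byte at offset 6: 0x5D = 01011101 → 1-byte char (#3). Advance 1.
Byte at offset 7: 0xEC = 11101100 → 3-byte char (#4). Advance 3.
Byte at offset 10: 0xEE = 11101110 → 3-byte char (#5). Advance 3.
Byte at offset 13: 0xF0 = 11110000 → 4-byte char (#6). Advance 4.
Byte at offset 17: 0xF2 = 11110010 → 4-byte char (#7). Advance 4.
Byte at offset 21: 0xF3 = 11110011 → 4-byte char (#8). Advance 4.
Byte at offset 25: 0xF0 = 11110000 → 4-byte char (#9). Advance 4.
Reached end at offset 29 after 9 code points.

9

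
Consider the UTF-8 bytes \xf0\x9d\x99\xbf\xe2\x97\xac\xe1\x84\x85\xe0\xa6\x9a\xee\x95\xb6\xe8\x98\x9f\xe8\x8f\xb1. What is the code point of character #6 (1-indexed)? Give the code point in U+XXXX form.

U+861F

Offset 0: leading byte 0xF0 = 11110000 → 4-byte char #1 = F0 9D 99 BF.
Offset 4: leading byte 0xE2 = 11100010 → 3-byte char #2 = E2 97 AC.
Offset 7: leading byte 0xE1 = 11100001 → 3-byte char #3 = E1 84 85.
Offset 10: leading byte 0xE0 = 11100000 → 3-byte char #4 = E0 A6 9A.
Offset 13: leading byte 0xEE = 11101110 → 3-byte char #5 = EE 95 B6.
Offset 16: leading byte 0xE8 = 11101000 → 3-byte char #6 = E8 98 9F.
Leading byte 0xE8 = 11101000 matches 1110xxxx → 3-byte sequence.
Byte 1: 0xE8 = 11101000, payload 1000 (4 bits).
Byte 2: 0x98 = 10011000 (10xxxxxx ✓), payload 011000.
Byte 3: 0x9F = 10011111 (10xxxxxx ✓), payload 011111.
Concatenate: 1000011000011111 = 0x861F (16 bits → U+861F).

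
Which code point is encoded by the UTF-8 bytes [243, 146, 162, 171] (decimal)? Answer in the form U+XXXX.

Leading byte 0xF3 = 11110011 matches 11110xxx → 4-byte sequence.
Byte 1: 0xF3 = 11110011, payload 011 (3 bits).
Byte 2: 0x92 = 10010010 (10xxxxxx ✓), payload 010010.
Byte 3: 0xA2 = 10100010 (10xxxxxx ✓), payload 100010.
Byte 4: 0xAB = 10101011 (10xxxxxx ✓), payload 101011.
Concatenate: 011010010100010101011 = 0xD28AB (21 bits → U+D28AB).

U+D28AB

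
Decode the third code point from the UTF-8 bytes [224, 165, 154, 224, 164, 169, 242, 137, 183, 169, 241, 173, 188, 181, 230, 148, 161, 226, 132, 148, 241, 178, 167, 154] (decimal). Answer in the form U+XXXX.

U+89DE9

Offset 0: leading byte 0xE0 = 11100000 → 3-byte char #1 = E0 A5 9A.
Offset 3: leading byte 0xE0 = 11100000 → 3-byte char #2 = E0 A4 A9.
Offset 6: leading byte 0xF2 = 11110010 → 4-byte char #3 = F2 89 B7 A9.
Leading byte 0xF2 = 11110010 matches 11110xxx → 4-byte sequence.
Byte 1: 0xF2 = 11110010, payload 010 (3 bits).
Byte 2: 0x89 = 10001001 (10xxxxxx ✓), payload 001001.
Byte 3: 0xB7 = 10110111 (10xxxxxx ✓), payload 110111.
Byte 4: 0xA9 = 10101001 (10xxxxxx ✓), payload 101001.
Concatenate: 010001001110111101001 = 0x89DE9 (21 bits → U+89DE9).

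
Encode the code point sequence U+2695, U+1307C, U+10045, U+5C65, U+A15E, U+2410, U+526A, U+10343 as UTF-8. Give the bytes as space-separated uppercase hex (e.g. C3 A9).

E2 9A 95 F0 93 81 BC F0 90 81 85 E5 B1 A5 EA 85 9E E2 90 90 E5 89 AA F0 90 8D 83

U+2695: 3-byte form → E2 9A 95.
U+1307C: 4-byte form → F0 93 81 BC.
U+10045: 4-byte form → F0 90 81 85.
U+5C65: 3-byte form → E5 B1 A5.
U+A15E: 3-byte form → EA 85 9E.
U+2410: 3-byte form → E2 90 90.
U+526A: 3-byte form → E5 89 AA.
U+10343: 4-byte form → F0 90 8D 83.
Concatenated (27 bytes): E2 9A 95 F0 93 81 BC F0 90 81 85 E5 B1 A5 EA 85 9E E2 90 90 E5 89 AA F0 90 8D 83.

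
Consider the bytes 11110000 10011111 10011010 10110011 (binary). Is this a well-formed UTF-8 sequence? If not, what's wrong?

Leading byte 0xF0 = 11110000 → 4-byte form.
Continuation bytes 0x9F=10011111, 0x9A=10011010, 0xB3=10110011 all match 10xxxxxx.
Decoded value 0x1F6B3 is ≥ 0x10000 (shortest form) and not a surrogate.

valid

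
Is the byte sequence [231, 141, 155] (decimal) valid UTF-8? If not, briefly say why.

Leading byte 0xE7 = 11100111 → 3-byte form.
Continuation bytes 0x8D=10001101, 0x9B=10011011 all match 10xxxxxx.
Decoded value 0x735B is ≥ 0x800 (shortest form) and not a surrogate.

valid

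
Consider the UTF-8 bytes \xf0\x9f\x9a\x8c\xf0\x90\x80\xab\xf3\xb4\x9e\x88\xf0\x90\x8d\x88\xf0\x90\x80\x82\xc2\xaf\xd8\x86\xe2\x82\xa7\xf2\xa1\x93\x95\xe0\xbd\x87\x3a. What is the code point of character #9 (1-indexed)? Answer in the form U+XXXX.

Offset 0: leading byte 0xF0 = 11110000 → 4-byte char #1 = F0 9F 9A 8C.
Offset 4: leading byte 0xF0 = 11110000 → 4-byte char #2 = F0 90 80 AB.
Offset 8: leading byte 0xF3 = 11110011 → 4-byte char #3 = F3 B4 9E 88.
Offset 12: leading byte 0xF0 = 11110000 → 4-byte char #4 = F0 90 8D 88.
Offset 16: leading byte 0xF0 = 11110000 → 4-byte char #5 = F0 90 80 82.
Offset 20: leading byte 0xC2 = 11000010 → 2-byte char #6 = C2 AF.
Offset 22: leading byte 0xD8 = 11011000 → 2-byte char #7 = D8 86.
Offset 24: leading byte 0xE2 = 11100010 → 3-byte char #8 = E2 82 A7.
Offset 27: leading byte 0xF2 = 11110010 → 4-byte char #9 = F2 A1 93 95.
Leading byte 0xF2 = 11110010 matches 11110xxx → 4-byte sequence.
Byte 1: 0xF2 = 11110010, payload 010 (3 bits).
Byte 2: 0xA1 = 10100001 (10xxxxxx ✓), payload 100001.
Byte 3: 0x93 = 10010011 (10xxxxxx ✓), payload 010011.
Byte 4: 0x95 = 10010101 (10xxxxxx ✓), payload 010101.
Concatenate: 010100001010011010101 = 0xA14D5 (21 bits → U+A14D5).

U+A14D5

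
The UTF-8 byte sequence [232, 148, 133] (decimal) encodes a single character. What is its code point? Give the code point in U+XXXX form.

U+8505

Leading byte 0xE8 = 11101000 matches 1110xxxx → 3-byte sequence.
Byte 1: 0xE8 = 11101000, payload 1000 (4 bits).
Byte 2: 0x94 = 10010100 (10xxxxxx ✓), payload 010100.
Byte 3: 0x85 = 10000101 (10xxxxxx ✓), payload 000101.
Concatenate: 1000010100000101 = 0x8505 (16 bits → U+8505).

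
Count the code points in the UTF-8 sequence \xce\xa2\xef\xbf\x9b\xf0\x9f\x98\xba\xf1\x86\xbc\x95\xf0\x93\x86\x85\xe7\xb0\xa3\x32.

Byte at offset 0: 0xCE = 11001110 → 2-byte char (#1). Advance 2.
Byte at offset 2: 0xEF = 11101111 → 3-byte char (#2). Advance 3.
Byte at offset 5: 0xF0 = 11110000 → 4-byte char (#3). Advance 4.
Byte at offset 9: 0xF1 = 11110001 → 4-byte char (#4). Advance 4.
Byte at offset 13: 0xF0 = 11110000 → 4-byte char (#5). Advance 4.
Byte at offset 17: 0xE7 = 11100111 → 3-byte char (#6). Advance 3.
Byte at offset 20: 0x32 = 00110010 → 1-byte char (#7). Advance 1.
Reached end at offset 21 after 7 code points.

7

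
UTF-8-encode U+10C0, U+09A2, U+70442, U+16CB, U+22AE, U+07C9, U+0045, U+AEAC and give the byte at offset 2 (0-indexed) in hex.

0x80

U+10C0 → 3-byte form E1 83 80 at offsets 0–2.
Offset 2 falls in char 1's range; it's byte 3 of E1 83 80 = 0x80.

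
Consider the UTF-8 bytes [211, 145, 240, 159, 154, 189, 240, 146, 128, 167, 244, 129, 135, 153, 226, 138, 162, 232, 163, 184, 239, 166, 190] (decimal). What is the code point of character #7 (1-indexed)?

Offset 0: leading byte 0xD3 = 11010011 → 2-byte char #1 = D3 91.
Offset 2: leading byte 0xF0 = 11110000 → 4-byte char #2 = F0 9F 9A BD.
Offset 6: leading byte 0xF0 = 11110000 → 4-byte char #3 = F0 92 80 A7.
Offset 10: leading byte 0xF4 = 11110100 → 4-byte char #4 = F4 81 87 99.
Offset 14: leading byte 0xE2 = 11100010 → 3-byte char #5 = E2 8A A2.
Offset 17: leading byte 0xE8 = 11101000 → 3-byte char #6 = E8 A3 B8.
Offset 20: leading byte 0xEF = 11101111 → 3-byte char #7 = EF A6 BE.
Leading byte 0xEF = 11101111 matches 1110xxxx → 3-byte sequence.
Byte 1: 0xEF = 11101111, payload 1111 (4 bits).
Byte 2: 0xA6 = 10100110 (10xxxxxx ✓), payload 100110.
Byte 3: 0xBE = 10111110 (10xxxxxx ✓), payload 111110.
Concatenate: 1111100110111110 = 0xF9BE (16 bits → U+F9BE).

U+F9BE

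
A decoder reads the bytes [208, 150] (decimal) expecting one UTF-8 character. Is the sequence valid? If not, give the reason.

Leading byte 0xD0 = 11010000 → 2-byte form.
Continuation bytes 0x96=10010110 all match 10xxxxxx.
Decoded value 0x416 is ≥ 0x80 (shortest form) and not a surrogate.

valid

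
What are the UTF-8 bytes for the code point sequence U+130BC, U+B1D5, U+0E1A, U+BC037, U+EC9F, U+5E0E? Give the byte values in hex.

U+130BC: 4-byte form → F0 93 82 BC.
U+B1D5: 3-byte form → EB 87 95.
U+0E1A: 3-byte form → E0 B8 9A.
U+BC037: 4-byte form → F2 BC 80 B7.
U+EC9F: 3-byte form → EE B2 9F.
U+5E0E: 3-byte form → E5 B8 8E.
Concatenated (20 bytes): F0 93 82 BC EB 87 95 E0 B8 9A F2 BC 80 B7 EE B2 9F E5 B8 8E.

F0 93 82 BC EB 87 95 E0 B8 9A F2 BC 80 B7 EE B2 9F E5 B8 8E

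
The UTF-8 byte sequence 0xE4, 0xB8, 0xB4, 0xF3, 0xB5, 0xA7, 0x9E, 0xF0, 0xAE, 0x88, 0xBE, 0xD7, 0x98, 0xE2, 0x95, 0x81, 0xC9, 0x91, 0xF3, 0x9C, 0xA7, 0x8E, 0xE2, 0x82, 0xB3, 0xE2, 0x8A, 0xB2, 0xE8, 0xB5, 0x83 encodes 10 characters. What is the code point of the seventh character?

U+DC9CE

Offset 0: leading byte 0xE4 = 11100100 → 3-byte char #1 = E4 B8 B4.
Offset 3: leading byte 0xF3 = 11110011 → 4-byte char #2 = F3 B5 A7 9E.
Offset 7: leading byte 0xF0 = 11110000 → 4-byte char #3 = F0 AE 88 BE.
Offset 11: leading byte 0xD7 = 11010111 → 2-byte char #4 = D7 98.
Offset 13: leading byte 0xE2 = 11100010 → 3-byte char #5 = E2 95 81.
Offset 16: leading byte 0xC9 = 11001001 → 2-byte char #6 = C9 91.
Offset 18: leading byte 0xF3 = 11110011 → 4-byte char #7 = F3 9C A7 8E.
Leading byte 0xF3 = 11110011 matches 11110xxx → 4-byte sequence.
Byte 1: 0xF3 = 11110011, payload 011 (3 bits).
Byte 2: 0x9C = 10011100 (10xxxxxx ✓), payload 011100.
Byte 3: 0xA7 = 10100111 (10xxxxxx ✓), payload 100111.
Byte 4: 0x8E = 10001110 (10xxxxxx ✓), payload 001110.
Concatenate: 011011100100111001110 = 0xDC9CE (21 bits → U+DC9CE).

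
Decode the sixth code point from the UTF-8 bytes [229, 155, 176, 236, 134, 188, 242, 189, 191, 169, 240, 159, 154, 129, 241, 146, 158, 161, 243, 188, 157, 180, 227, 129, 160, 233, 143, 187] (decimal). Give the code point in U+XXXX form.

U+FC774

Offset 0: leading byte 0xE5 = 11100101 → 3-byte char #1 = E5 9B B0.
Offset 3: leading byte 0xEC = 11101100 → 3-byte char #2 = EC 86 BC.
Offset 6: leading byte 0xF2 = 11110010 → 4-byte char #3 = F2 BD BF A9.
Offset 10: leading byte 0xF0 = 11110000 → 4-byte char #4 = F0 9F 9A 81.
Offset 14: leading byte 0xF1 = 11110001 → 4-byte char #5 = F1 92 9E A1.
Offset 18: leading byte 0xF3 = 11110011 → 4-byte char #6 = F3 BC 9D B4.
Leading byte 0xF3 = 11110011 matches 11110xxx → 4-byte sequence.
Byte 1: 0xF3 = 11110011, payload 011 (3 bits).
Byte 2: 0xBC = 10111100 (10xxxxxx ✓), payload 111100.
Byte 3: 0x9D = 10011101 (10xxxxxx ✓), payload 011101.
Byte 4: 0xB4 = 10110100 (10xxxxxx ✓), payload 110100.
Concatenate: 011111100011101110100 = 0xFC774 (21 bits → U+FC774).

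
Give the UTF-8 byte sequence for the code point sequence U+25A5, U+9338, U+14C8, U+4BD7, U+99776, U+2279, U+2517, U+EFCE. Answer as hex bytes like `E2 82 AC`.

E2 96 A5 E9 8C B8 E1 93 88 E4 AF 97 F2 99 9D B6 E2 89 B9 E2 94 97 EE BF 8E

U+25A5: 3-byte form → E2 96 A5.
U+9338: 3-byte form → E9 8C B8.
U+14C8: 3-byte form → E1 93 88.
U+4BD7: 3-byte form → E4 AF 97.
U+99776: 4-byte form → F2 99 9D B6.
U+2279: 3-byte form → E2 89 B9.
U+2517: 3-byte form → E2 94 97.
U+EFCE: 3-byte form → EE BF 8E.
Concatenated (25 bytes): E2 96 A5 E9 8C B8 E1 93 88 E4 AF 97 F2 99 9D B6 E2 89 B9 E2 94 97 EE BF 8E.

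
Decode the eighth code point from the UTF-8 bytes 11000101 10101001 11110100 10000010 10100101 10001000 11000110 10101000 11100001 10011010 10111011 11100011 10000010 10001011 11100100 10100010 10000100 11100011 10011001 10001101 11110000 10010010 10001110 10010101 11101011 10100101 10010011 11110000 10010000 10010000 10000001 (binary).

U+12395

Offset 0: leading byte 0xC5 = 11000101 → 2-byte char #1 = C5 A9.
Offset 2: leading byte 0xF4 = 11110100 → 4-byte char #2 = F4 82 A5 88.
Offset 6: leading byte 0xC6 = 11000110 → 2-byte char #3 = C6 A8.
Offset 8: leading byte 0xE1 = 11100001 → 3-byte char #4 = E1 9A BB.
Offset 11: leading byte 0xE3 = 11100011 → 3-byte char #5 = E3 82 8B.
Offset 14: leading byte 0xE4 = 11100100 → 3-byte char #6 = E4 A2 84.
Offset 17: leading byte 0xE3 = 11100011 → 3-byte char #7 = E3 99 8D.
Offset 20: leading byte 0xF0 = 11110000 → 4-byte char #8 = F0 92 8E 95.
Leading byte 0xF0 = 11110000 matches 11110xxx → 4-byte sequence.
Byte 1: 0xF0 = 11110000, payload 000 (3 bits).
Byte 2: 0x92 = 10010010 (10xxxxxx ✓), payload 010010.
Byte 3: 0x8E = 10001110 (10xxxxxx ✓), payload 001110.
Byte 4: 0x95 = 10010101 (10xxxxxx ✓), payload 010101.
Concatenate: 000010010001110010101 = 0x12395 (21 bits → U+12395).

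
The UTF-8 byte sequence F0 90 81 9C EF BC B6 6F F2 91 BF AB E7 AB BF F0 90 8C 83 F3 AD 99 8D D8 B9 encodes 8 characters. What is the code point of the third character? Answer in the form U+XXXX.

U+006F

Offset 0: leading byte 0xF0 = 11110000 → 4-byte char #1 = F0 90 81 9C.
Offset 4: leading byte 0xEF = 11101111 → 3-byte char #2 = EF BC B6.
Offset 7: leading byte 0x6F = 01101111 → 1-byte char #3 = 6F.
Leading byte 0x6F = 01101111 matches 0xxxxxxx → 1-byte sequence.
Byte 1: 0x6F = 01101111, payload 1101111 (7 bits).
Concatenate: 1101111 = 0x6F (7 bits → U+006F).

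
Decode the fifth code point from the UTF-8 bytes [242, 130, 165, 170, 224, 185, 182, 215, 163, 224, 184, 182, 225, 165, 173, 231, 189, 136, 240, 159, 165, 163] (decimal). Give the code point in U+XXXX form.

Offset 0: leading byte 0xF2 = 11110010 → 4-byte char #1 = F2 82 A5 AA.
Offset 4: leading byte 0xE0 = 11100000 → 3-byte char #2 = E0 B9 B6.
Offset 7: leading byte 0xD7 = 11010111 → 2-byte char #3 = D7 A3.
Offset 9: leading byte 0xE0 = 11100000 → 3-byte char #4 = E0 B8 B6.
Offset 12: leading byte 0xE1 = 11100001 → 3-byte char #5 = E1 A5 AD.
Leading byte 0xE1 = 11100001 matches 1110xxxx → 3-byte sequence.
Byte 1: 0xE1 = 11100001, payload 0001 (4 bits).
Byte 2: 0xA5 = 10100101 (10xxxxxx ✓), payload 100101.
Byte 3: 0xAD = 10101101 (10xxxxxx ✓), payload 101101.
Concatenate: 0001100101101101 = 0x196D (16 bits → U+196D).

U+196D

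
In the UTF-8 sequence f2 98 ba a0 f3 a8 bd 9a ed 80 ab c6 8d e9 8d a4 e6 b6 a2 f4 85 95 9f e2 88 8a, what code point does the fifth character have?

U+9364

Offset 0: leading byte 0xF2 = 11110010 → 4-byte char #1 = F2 98 BA A0.
Offset 4: leading byte 0xF3 = 11110011 → 4-byte char #2 = F3 A8 BD 9A.
Offset 8: leading byte 0xED = 11101101 → 3-byte char #3 = ED 80 AB.
Offset 11: leading byte 0xC6 = 11000110 → 2-byte char #4 = C6 8D.
Offset 13: leading byte 0xE9 = 11101001 → 3-byte char #5 = E9 8D A4.
Leading byte 0xE9 = 11101001 matches 1110xxxx → 3-byte sequence.
Byte 1: 0xE9 = 11101001, payload 1001 (4 bits).
Byte 2: 0x8D = 10001101 (10xxxxxx ✓), payload 001101.
Byte 3: 0xA4 = 10100100 (10xxxxxx ✓), payload 100100.
Concatenate: 1001001101100100 = 0x9364 (16 bits → U+9364).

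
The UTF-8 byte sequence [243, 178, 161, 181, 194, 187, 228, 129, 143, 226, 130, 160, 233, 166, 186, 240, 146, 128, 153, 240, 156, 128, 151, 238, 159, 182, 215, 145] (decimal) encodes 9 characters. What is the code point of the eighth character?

U+E7F6

Offset 0: leading byte 0xF3 = 11110011 → 4-byte char #1 = F3 B2 A1 B5.
Offset 4: leading byte 0xC2 = 11000010 → 2-byte char #2 = C2 BB.
Offset 6: leading byte 0xE4 = 11100100 → 3-byte char #3 = E4 81 8F.
Offset 9: leading byte 0xE2 = 11100010 → 3-byte char #4 = E2 82 A0.
Offset 12: leading byte 0xE9 = 11101001 → 3-byte char #5 = E9 A6 BA.
Offset 15: leading byte 0xF0 = 11110000 → 4-byte char #6 = F0 92 80 99.
Offset 19: leading byte 0xF0 = 11110000 → 4-byte char #7 = F0 9C 80 97.
Offset 23: leading byte 0xEE = 11101110 → 3-byte char #8 = EE 9F B6.
Leading byte 0xEE = 11101110 matches 1110xxxx → 3-byte sequence.
Byte 1: 0xEE = 11101110, payload 1110 (4 bits).
Byte 2: 0x9F = 10011111 (10xxxxxx ✓), payload 011111.
Byte 3: 0xB6 = 10110110 (10xxxxxx ✓), payload 110110.
Concatenate: 1110011111110110 = 0xE7F6 (16 bits → U+E7F6).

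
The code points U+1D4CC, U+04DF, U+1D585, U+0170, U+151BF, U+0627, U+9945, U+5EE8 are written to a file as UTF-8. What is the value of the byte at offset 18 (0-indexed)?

U+1D4CC → 4-byte form F0 9D 93 8C at offsets 0–3.
U+04DF → 2-byte form D3 9F at offsets 4–5.
U+1D585 → 4-byte form F0 9D 96 85 at offsets 6–9.
U+0170 → 2-byte form C5 B0 at offsets 10–11.
U+151BF → 4-byte form F0 95 86 BF at offsets 12–15.
U+0627 → 2-byte form D8 A7 at offsets 16–17.
U+9945 → 3-byte form E9 A5 85 at offsets 18–20.
Offset 18 falls in char 7's range; it's byte 1 of E9 A5 85 = 0xE9.

0xE9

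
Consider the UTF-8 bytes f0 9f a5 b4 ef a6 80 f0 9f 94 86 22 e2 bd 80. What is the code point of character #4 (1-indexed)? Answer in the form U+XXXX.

Offset 0: leading byte 0xF0 = 11110000 → 4-byte char #1 = F0 9F A5 B4.
Offset 4: leading byte 0xEF = 11101111 → 3-byte char #2 = EF A6 80.
Offset 7: leading byte 0xF0 = 11110000 → 4-byte char #3 = F0 9F 94 86.
Offset 11: leading byte 0x22 = 00100010 → 1-byte char #4 = 22.
Leading byte 0x22 = 00100010 matches 0xxxxxxx → 1-byte sequence.
Byte 1: 0x22 = 00100010, payload 0100010 (7 bits).
Concatenate: 0100010 = 0x22 (7 bits → U+0022).

U+0022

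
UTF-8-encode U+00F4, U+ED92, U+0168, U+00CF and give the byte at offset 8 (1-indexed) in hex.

1-indexed offset 8 is 0-indexed offset 7.
U+00F4 → 2-byte form C3 B4 at offsets 0–1.
U+ED92 → 3-byte form EE B6 92 at offsets 2–4.
U+0168 → 2-byte form C5 A8 at offsets 5–6.
U+00CF → 2-byte form C3 8F at offsets 7–8.
Offset 7 falls in char 4's range; it's byte 1 of C3 8F = 0xC3.

0xC3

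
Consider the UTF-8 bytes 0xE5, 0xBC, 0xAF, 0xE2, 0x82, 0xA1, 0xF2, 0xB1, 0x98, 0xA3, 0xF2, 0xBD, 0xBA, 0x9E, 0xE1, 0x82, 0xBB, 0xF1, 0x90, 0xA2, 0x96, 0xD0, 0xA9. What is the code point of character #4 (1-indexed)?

Offset 0: leading byte 0xE5 = 11100101 → 3-byte char #1 = E5 BC AF.
Offset 3: leading byte 0xE2 = 11100010 → 3-byte char #2 = E2 82 A1.
Offset 6: leading byte 0xF2 = 11110010 → 4-byte char #3 = F2 B1 98 A3.
Offset 10: leading byte 0xF2 = 11110010 → 4-byte char #4 = F2 BD BA 9E.
Leading byte 0xF2 = 11110010 matches 11110xxx → 4-byte sequence.
Byte 1: 0xF2 = 11110010, payload 010 (3 bits).
Byte 2: 0xBD = 10111101 (10xxxxxx ✓), payload 111101.
Byte 3: 0xBA = 10111010 (10xxxxxx ✓), payload 111010.
Byte 4: 0x9E = 10011110 (10xxxxxx ✓), payload 011110.
Concatenate: 010111101111010011110 = 0xBDE9E (21 bits → U+BDE9E).

U+BDE9E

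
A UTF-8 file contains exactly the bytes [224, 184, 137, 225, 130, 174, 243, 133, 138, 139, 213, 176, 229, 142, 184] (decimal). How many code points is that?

5

Byte at offset 0: 0xE0 = 11100000 → 3-byte char (#1). Advance 3.
Byte at offset 3: 0xE1 = 11100001 → 3-byte char (#2). Advance 3.
Byte at offset 6: 0xF3 = 11110011 → 4-byte char (#3). Advance 4.
Byte at offset 10: 0xD5 = 11010101 → 2-byte char (#4). Advance 2.
Byte at offset 12: 0xE5 = 11100101 → 3-byte char (#5). Advance 3.
Reached end at offset 15 after 5 code points.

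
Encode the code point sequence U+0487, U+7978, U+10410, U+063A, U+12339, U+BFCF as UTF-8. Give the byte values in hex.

D2 87 E7 A5 B8 F0 90 90 90 D8 BA F0 92 8C B9 EB BF 8F

U+0487: 2-byte form → D2 87.
U+7978: 3-byte form → E7 A5 B8.
U+10410: 4-byte form → F0 90 90 90.
U+063A: 2-byte form → D8 BA.
U+12339: 4-byte form → F0 92 8C B9.
U+BFCF: 3-byte form → EB BF 8F.
Concatenated (18 bytes): D2 87 E7 A5 B8 F0 90 90 90 D8 BA F0 92 8C B9 EB BF 8F.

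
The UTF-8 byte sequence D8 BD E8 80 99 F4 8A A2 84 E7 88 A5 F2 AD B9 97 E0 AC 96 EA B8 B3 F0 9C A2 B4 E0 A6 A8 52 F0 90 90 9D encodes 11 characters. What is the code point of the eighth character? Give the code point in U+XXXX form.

Offset 0: leading byte 0xD8 = 11011000 → 2-byte char #1 = D8 BD.
Offset 2: leading byte 0xE8 = 11101000 → 3-byte char #2 = E8 80 99.
Offset 5: leading byte 0xF4 = 11110100 → 4-byte char #3 = F4 8A A2 84.
Offset 9: leading byte 0xE7 = 11100111 → 3-byte char #4 = E7 88 A5.
Offset 12: leading byte 0xF2 = 11110010 → 4-byte char #5 = F2 AD B9 97.
Offset 16: leading byte 0xE0 = 11100000 → 3-byte char #6 = E0 AC 96.
Offset 19: leading byte 0xEA = 11101010 → 3-byte char #7 = EA B8 B3.
Offset 22: leading byte 0xF0 = 11110000 → 4-byte char #8 = F0 9C A2 B4.
Leading byte 0xF0 = 11110000 matches 11110xxx → 4-byte sequence.
Byte 1: 0xF0 = 11110000, payload 000 (3 bits).
Byte 2: 0x9C = 10011100 (10xxxxxx ✓), payload 011100.
Byte 3: 0xA2 = 10100010 (10xxxxxx ✓), payload 100010.
Byte 4: 0xB4 = 10110100 (10xxxxxx ✓), payload 110100.
Concatenate: 000011100100010110100 = 0x1C8B4 (21 bits → U+1C8B4).

U+1C8B4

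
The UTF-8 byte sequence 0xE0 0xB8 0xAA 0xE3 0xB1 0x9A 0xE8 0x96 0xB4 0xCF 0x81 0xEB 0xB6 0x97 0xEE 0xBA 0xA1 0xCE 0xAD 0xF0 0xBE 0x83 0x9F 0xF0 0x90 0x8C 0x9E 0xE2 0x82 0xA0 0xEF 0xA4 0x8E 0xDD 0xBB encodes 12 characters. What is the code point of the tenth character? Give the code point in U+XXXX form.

Offset 0: leading byte 0xE0 = 11100000 → 3-byte char #1 = E0 B8 AA.
Offset 3: leading byte 0xE3 = 11100011 → 3-byte char #2 = E3 B1 9A.
Offset 6: leading byte 0xE8 = 11101000 → 3-byte char #3 = E8 96 B4.
Offset 9: leading byte 0xCF = 11001111 → 2-byte char #4 = CF 81.
Offset 11: leading byte 0xEB = 11101011 → 3-byte char #5 = EB B6 97.
Offset 14: leading byte 0xEE = 11101110 → 3-byte char #6 = EE BA A1.
Offset 17: leading byte 0xCE = 11001110 → 2-byte char #7 = CE AD.
Offset 19: leading byte 0xF0 = 11110000 → 4-byte char #8 = F0 BE 83 9F.
Offset 23: leading byte 0xF0 = 11110000 → 4-byte char #9 = F0 90 8C 9E.
Offset 27: leading byte 0xE2 = 11100010 → 3-byte char #10 = E2 82 A0.
Leading byte 0xE2 = 11100010 matches 1110xxxx → 3-byte sequence.
Byte 1: 0xE2 = 11100010, payload 0010 (4 bits).
Byte 2: 0x82 = 10000010 (10xxxxxx ✓), payload 000010.
Byte 3: 0xA0 = 10100000 (10xxxxxx ✓), payload 100000.
Concatenate: 0010000010100000 = 0x20A0 (16 bits → U+20A0).

U+20A0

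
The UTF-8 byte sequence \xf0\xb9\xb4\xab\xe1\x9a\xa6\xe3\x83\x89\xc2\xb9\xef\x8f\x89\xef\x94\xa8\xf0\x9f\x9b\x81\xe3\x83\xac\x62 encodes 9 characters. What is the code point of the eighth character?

U+30EC

Offset 0: leading byte 0xF0 = 11110000 → 4-byte char #1 = F0 B9 B4 AB.
Offset 4: leading byte 0xE1 = 11100001 → 3-byte char #2 = E1 9A A6.
Offset 7: leading byte 0xE3 = 11100011 → 3-byte char #3 = E3 83 89.
Offset 10: leading byte 0xC2 = 11000010 → 2-byte char #4 = C2 B9.
Offset 12: leading byte 0xEF = 11101111 → 3-byte char #5 = EF 8F 89.
Offset 15: leading byte 0xEF = 11101111 → 3-byte char #6 = EF 94 A8.
Offset 18: leading byte 0xF0 = 11110000 → 4-byte char #7 = F0 9F 9B 81.
Offset 22: leading byte 0xE3 = 11100011 → 3-byte char #8 = E3 83 AC.
Leading byte 0xE3 = 11100011 matches 1110xxxx → 3-byte sequence.
Byte 1: 0xE3 = 11100011, payload 0011 (4 bits).
Byte 2: 0x83 = 10000011 (10xxxxxx ✓), payload 000011.
Byte 3: 0xAC = 10101100 (10xxxxxx ✓), payload 101100.
Concatenate: 0011000011101100 = 0x30EC (16 bits → U+30EC).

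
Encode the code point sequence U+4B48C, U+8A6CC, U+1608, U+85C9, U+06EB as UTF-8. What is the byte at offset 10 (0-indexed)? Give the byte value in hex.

U+4B48C → 4-byte form F1 8B 92 8C at offsets 0–3.
U+8A6CC → 4-byte form F2 8A 9B 8C at offsets 4–7.
U+1608 → 3-byte form E1 98 88 at offsets 8–10.
Offset 10 falls in char 3's range; it's byte 3 of E1 98 88 = 0x88.

0x88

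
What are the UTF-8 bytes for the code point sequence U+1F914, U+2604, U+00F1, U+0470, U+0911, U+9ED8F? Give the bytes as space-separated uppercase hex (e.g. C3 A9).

U+1F914: 4-byte form → F0 9F A4 94.
U+2604: 3-byte form → E2 98 84.
U+00F1: 2-byte form → C3 B1.
U+0470: 2-byte form → D1 B0.
U+0911: 3-byte form → E0 A4 91.
U+9ED8F: 4-byte form → F2 9E B6 8F.
Concatenated (18 bytes): F0 9F A4 94 E2 98 84 C3 B1 D1 B0 E0 A4 91 F2 9E B6 8F.

F0 9F A4 94 E2 98 84 C3 B1 D1 B0 E0 A4 91 F2 9E B6 8F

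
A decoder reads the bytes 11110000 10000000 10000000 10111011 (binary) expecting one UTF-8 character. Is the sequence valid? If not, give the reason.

Leading byte 0xF0 = 11110000 → 4-byte form.
Continuation bytes all match 10xxxxxx. Payload decodes to 0x3B.
But 0x3B < 0x10000, the minimum for a 4-byte sequence — this is an overlong encoding.

invalid (overlong encoding)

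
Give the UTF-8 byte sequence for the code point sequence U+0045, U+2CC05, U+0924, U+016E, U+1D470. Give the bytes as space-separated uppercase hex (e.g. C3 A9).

45 F0 AC B0 85 E0 A4 A4 C5 AE F0 9D 91 B0

U+0045: 1-byte form → 45.
U+2CC05: 4-byte form → F0 AC B0 85.
U+0924: 3-byte form → E0 A4 A4.
U+016E: 2-byte form → C5 AE.
U+1D470: 4-byte form → F0 9D 91 B0.
Concatenated (14 bytes): 45 F0 AC B0 85 E0 A4 A4 C5 AE F0 9D 91 B0.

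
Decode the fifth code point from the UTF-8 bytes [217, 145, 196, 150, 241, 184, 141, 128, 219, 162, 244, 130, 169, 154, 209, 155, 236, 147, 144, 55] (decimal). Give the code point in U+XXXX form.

U+102A5A

Offset 0: leading byte 0xD9 = 11011001 → 2-byte char #1 = D9 91.
Offset 2: leading byte 0xC4 = 11000100 → 2-byte char #2 = C4 96.
Offset 4: leading byte 0xF1 = 11110001 → 4-byte char #3 = F1 B8 8D 80.
Offset 8: leading byte 0xDB = 11011011 → 2-byte char #4 = DB A2.
Offset 10: leading byte 0xF4 = 11110100 → 4-byte char #5 = F4 82 A9 9A.
Leading byte 0xF4 = 11110100 matches 11110xxx → 4-byte sequence.
Byte 1: 0xF4 = 11110100, payload 100 (3 bits).
Byte 2: 0x82 = 10000010 (10xxxxxx ✓), payload 000010.
Byte 3: 0xA9 = 10101001 (10xxxxxx ✓), payload 101001.
Byte 4: 0x9A = 10011010 (10xxxxxx ✓), payload 011010.
Concatenate: 100000010101001011010 = 0x102A5A (21 bits → U+102A5A).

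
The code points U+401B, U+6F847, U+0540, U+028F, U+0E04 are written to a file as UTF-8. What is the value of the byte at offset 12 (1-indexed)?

0xE0

1-indexed offset 12 is 0-indexed offset 11.
U+401B → 3-byte form E4 80 9B at offsets 0–2.
U+6F847 → 4-byte form F1 AF A1 87 at offsets 3–6.
U+0540 → 2-byte form D5 80 at offsets 7–8.
U+028F → 2-byte form CA 8F at offsets 9–10.
U+0E04 → 3-byte form E0 B8 84 at offsets 11–13.
Offset 11 falls in char 5's range; it's byte 1 of E0 B8 84 = 0xE0.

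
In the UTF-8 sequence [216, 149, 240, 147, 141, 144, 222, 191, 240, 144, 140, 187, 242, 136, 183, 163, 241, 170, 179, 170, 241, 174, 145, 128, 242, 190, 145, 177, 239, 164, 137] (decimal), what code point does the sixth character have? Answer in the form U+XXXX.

Offset 0: leading byte 0xD8 = 11011000 → 2-byte char #1 = D8 95.
Offset 2: leading byte 0xF0 = 11110000 → 4-byte char #2 = F0 93 8D 90.
Offset 6: leading byte 0xDE = 11011110 → 2-byte char #3 = DE BF.
Offset 8: leading byte 0xF0 = 11110000 → 4-byte char #4 = F0 90 8C BB.
Offset 12: leading byte 0xF2 = 11110010 → 4-byte char #5 = F2 88 B7 A3.
Offset 16: leading byte 0xF1 = 11110001 → 4-byte char #6 = F1 AA B3 AA.
Leading byte 0xF1 = 11110001 matches 11110xxx → 4-byte sequence.
Byte 1: 0xF1 = 11110001, payload 001 (3 bits).
Byte 2: 0xAA = 10101010 (10xxxxxx ✓), payload 101010.
Byte 3: 0xB3 = 10110011 (10xxxxxx ✓), payload 110011.
Byte 4: 0xAA = 10101010 (10xxxxxx ✓), payload 101010.
Concatenate: 001101010110011101010 = 0x6ACEA (21 bits → U+6ACEA).

U+6ACEA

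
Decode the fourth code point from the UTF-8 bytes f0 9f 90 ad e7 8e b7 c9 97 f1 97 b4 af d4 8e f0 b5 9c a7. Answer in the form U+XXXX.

Offset 0: leading byte 0xF0 = 11110000 → 4-byte char #1 = F0 9F 90 AD.
Offset 4: leading byte 0xE7 = 11100111 → 3-byte char #2 = E7 8E B7.
Offset 7: leading byte 0xC9 = 11001001 → 2-byte char #3 = C9 97.
Offset 9: leading byte 0xF1 = 11110001 → 4-byte char #4 = F1 97 B4 AF.
Leading byte 0xF1 = 11110001 matches 11110xxx → 4-byte sequence.
Byte 1: 0xF1 = 11110001, payload 001 (3 bits).
Byte 2: 0x97 = 10010111 (10xxxxxx ✓), payload 010111.
Byte 3: 0xB4 = 10110100 (10xxxxxx ✓), payload 110100.
Byte 4: 0xAF = 10101111 (10xxxxxx ✓), payload 101111.
Concatenate: 001010111110100101111 = 0x57D2F (21 bits → U+57D2F).

U+57D2F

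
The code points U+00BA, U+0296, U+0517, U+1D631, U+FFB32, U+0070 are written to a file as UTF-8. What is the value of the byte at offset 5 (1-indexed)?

1-indexed offset 5 is 0-indexed offset 4.
U+00BA → 2-byte form C2 BA at offsets 0–1.
U+0296 → 2-byte form CA 96 at offsets 2–3.
U+0517 → 2-byte form D4 97 at offsets 4–5.
Offset 4 falls in char 3's range; it's byte 1 of D4 97 = 0xD4.

0xD4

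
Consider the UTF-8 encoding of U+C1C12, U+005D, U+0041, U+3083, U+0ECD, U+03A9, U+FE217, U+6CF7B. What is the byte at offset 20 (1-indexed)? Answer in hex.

0xAC

1-indexed offset 20 is 0-indexed offset 19.
U+C1C12 → 4-byte form F3 81 B0 92 at offsets 0–3.
U+005D → 1-byte form 5D at offsets 4–4.
U+0041 → 1-byte form 41 at offsets 5–5.
U+3083 → 3-byte form E3 82 83 at offsets 6–8.
U+0ECD → 3-byte form E0 BB 8D at offsets 9–11.
U+03A9 → 2-byte form CE A9 at offsets 12–13.
U+FE217 → 4-byte form F3 BE 88 97 at offsets 14–17.
U+6CF7B → 4-byte form F1 AC BD BB at offsets 18–21.
Offset 19 falls in char 8's range; it's byte 2 of F1 AC BD BB = 0xAC.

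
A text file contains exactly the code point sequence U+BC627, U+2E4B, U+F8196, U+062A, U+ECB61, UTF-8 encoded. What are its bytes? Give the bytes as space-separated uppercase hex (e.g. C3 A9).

U+BC627: 4-byte form → F2 BC 98 A7.
U+2E4B: 3-byte form → E2 B9 8B.
U+F8196: 4-byte form → F3 B8 86 96.
U+062A: 2-byte form → D8 AA.
U+ECB61: 4-byte form → F3 AC AD A1.
Concatenated (17 bytes): F2 BC 98 A7 E2 B9 8B F3 B8 86 96 D8 AA F3 AC AD A1.

F2 BC 98 A7 E2 B9 8B F3 B8 86 96 D8 AA F3 AC AD A1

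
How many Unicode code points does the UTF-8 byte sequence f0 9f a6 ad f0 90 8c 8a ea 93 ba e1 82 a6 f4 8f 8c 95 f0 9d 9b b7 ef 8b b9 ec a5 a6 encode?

8

Byte at offset 0: 0xF0 = 11110000 → 4-byte char (#1). Advance 4.
Byte at offset 4: 0xF0 = 11110000 → 4-byte char (#2). Advance 4.
Byte at offset 8: 0xEA = 11101010 → 3-byte char (#3). Advance 3.
Byte at offset 11: 0xE1 = 11100001 → 3-byte char (#4). Advance 3.
Byte at offset 14: 0xF4 = 11110100 → 4-byte char (#5). Advance 4.
Byte at offset 18: 0xF0 = 11110000 → 4-byte char (#6). Advance 4.
Byte at offset 22: 0xEF = 11101111 → 3-byte char (#7). Advance 3.
Byte at offset 25: 0xEC = 11101100 → 3-byte char (#8). Advance 3.
Reached end at offset 28 after 8 code points.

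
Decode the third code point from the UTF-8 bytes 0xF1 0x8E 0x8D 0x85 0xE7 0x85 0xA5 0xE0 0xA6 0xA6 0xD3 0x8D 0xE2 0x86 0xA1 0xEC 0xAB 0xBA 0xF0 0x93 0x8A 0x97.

Offset 0: leading byte 0xF1 = 11110001 → 4-byte char #1 = F1 8E 8D 85.
Offset 4: leading byte 0xE7 = 11100111 → 3-byte char #2 = E7 85 A5.
Offset 7: leading byte 0xE0 = 11100000 → 3-byte char #3 = E0 A6 A6.
Leading byte 0xE0 = 11100000 matches 1110xxxx → 3-byte sequence.
Byte 1: 0xE0 = 11100000, payload 0000 (4 bits).
Byte 2: 0xA6 = 10100110 (10xxxxxx ✓), payload 100110.
Byte 3: 0xA6 = 10100110 (10xxxxxx ✓), payload 100110.
Concatenate: 0000100110100110 = 0x9A6 (16 bits → U+09A6).

U+09A6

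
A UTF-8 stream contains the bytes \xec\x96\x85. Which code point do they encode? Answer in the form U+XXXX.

Leading byte 0xEC = 11101100 matches 1110xxxx → 3-byte sequence.
Byte 1: 0xEC = 11101100, payload 1100 (4 bits).
Byte 2: 0x96 = 10010110 (10xxxxxx ✓), payload 010110.
Byte 3: 0x85 = 10000101 (10xxxxxx ✓), payload 000101.
Concatenate: 1100010110000101 = 0xC585 (16 bits → U+C585).

U+C585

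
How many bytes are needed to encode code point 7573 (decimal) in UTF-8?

U+1D95 = 0x1D95. UTF-8 uses 1 byte below 0x80, 2 below 0x800, 3 below 0x10000, 4 up to 0x10FFFF. 0x1D95 is in U+0800–U+FFFF → 3 bytes.

3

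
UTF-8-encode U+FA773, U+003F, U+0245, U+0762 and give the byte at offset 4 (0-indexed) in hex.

U+FA773 → 4-byte form F3 BA 9D B3 at offsets 0–3.
U+003F → 1-byte form 3F at offsets 4–4.
Offset 4 falls in char 2's range; it's byte 1 of 3F = 0x3F.

0x3F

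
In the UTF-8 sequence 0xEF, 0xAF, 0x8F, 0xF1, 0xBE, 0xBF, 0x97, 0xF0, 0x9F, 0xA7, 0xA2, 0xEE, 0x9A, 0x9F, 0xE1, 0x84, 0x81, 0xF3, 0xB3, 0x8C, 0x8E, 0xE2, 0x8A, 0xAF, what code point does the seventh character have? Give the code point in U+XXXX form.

Offset 0: leading byte 0xEF = 11101111 → 3-byte char #1 = EF AF 8F.
Offset 3: leading byte 0xF1 = 11110001 → 4-byte char #2 = F1 BE BF 97.
Offset 7: leading byte 0xF0 = 11110000 → 4-byte char #3 = F0 9F A7 A2.
Offset 11: leading byte 0xEE = 11101110 → 3-byte char #4 = EE 9A 9F.
Offset 14: leading byte 0xE1 = 11100001 → 3-byte char #5 = E1 84 81.
Offset 17: leading byte 0xF3 = 11110011 → 4-byte char #6 = F3 B3 8C 8E.
Offset 21: leading byte 0xE2 = 11100010 → 3-byte char #7 = E2 8A AF.
Leading byte 0xE2 = 11100010 matches 1110xxxx → 3-byte sequence.
Byte 1: 0xE2 = 11100010, payload 0010 (4 bits).
Byte 2: 0x8A = 10001010 (10xxxxxx ✓), payload 001010.
Byte 3: 0xAF = 10101111 (10xxxxxx ✓), payload 101111.
Concatenate: 0010001010101111 = 0x22AF (16 bits → U+22AF).

U+22AF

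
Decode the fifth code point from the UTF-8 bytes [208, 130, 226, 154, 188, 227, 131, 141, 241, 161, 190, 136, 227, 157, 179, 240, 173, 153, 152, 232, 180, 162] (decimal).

Offset 0: leading byte 0xD0 = 11010000 → 2-byte char #1 = D0 82.
Offset 2: leading byte 0xE2 = 11100010 → 3-byte char #2 = E2 9A BC.
Offset 5: leading byte 0xE3 = 11100011 → 3-byte char #3 = E3 83 8D.
Offset 8: leading byte 0xF1 = 11110001 → 4-byte char #4 = F1 A1 BE 88.
Offset 12: leading byte 0xE3 = 11100011 → 3-byte char #5 = E3 9D B3.
Leading byte 0xE3 = 11100011 matches 1110xxxx → 3-byte sequence.
Byte 1: 0xE3 = 11100011, payload 0011 (4 bits).
Byte 2: 0x9D = 10011101 (10xxxxxx ✓), payload 011101.
Byte 3: 0xB3 = 10110011 (10xxxxxx ✓), payload 110011.
Concatenate: 0011011101110011 = 0x3773 (16 bits → U+3773).

U+3773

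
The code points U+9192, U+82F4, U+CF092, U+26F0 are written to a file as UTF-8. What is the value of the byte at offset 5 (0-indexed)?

U+9192 → 3-byte form E9 86 92 at offsets 0–2.
U+82F4 → 3-byte form E8 8B B4 at offsets 3–5.
Offset 5 falls in char 2's range; it's byte 3 of E8 8B B4 = 0xB4.

0xB4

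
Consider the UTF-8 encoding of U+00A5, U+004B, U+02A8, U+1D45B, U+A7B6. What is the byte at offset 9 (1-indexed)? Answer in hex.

0x9B

1-indexed offset 9 is 0-indexed offset 8.
U+00A5 → 2-byte form C2 A5 at offsets 0–1.
U+004B → 1-byte form 4B at offsets 2–2.
U+02A8 → 2-byte form CA A8 at offsets 3–4.
U+1D45B → 4-byte form F0 9D 91 9B at offsets 5–8.
Offset 8 falls in char 4's range; it's byte 4 of F0 9D 91 9B = 0x9B.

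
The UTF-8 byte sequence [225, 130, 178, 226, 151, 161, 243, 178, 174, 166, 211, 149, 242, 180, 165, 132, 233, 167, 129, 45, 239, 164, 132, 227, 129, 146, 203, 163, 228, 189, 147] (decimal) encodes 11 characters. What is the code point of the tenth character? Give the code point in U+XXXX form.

Offset 0: leading byte 0xE1 = 11100001 → 3-byte char #1 = E1 82 B2.
Offset 3: leading byte 0xE2 = 11100010 → 3-byte char #2 = E2 97 A1.
Offset 6: leading byte 0xF3 = 11110011 → 4-byte char #3 = F3 B2 AE A6.
Offset 10: leading byte 0xD3 = 11010011 → 2-byte char #4 = D3 95.
Offset 12: leading byte 0xF2 = 11110010 → 4-byte char #5 = F2 B4 A5 84.
Offset 16: leading byte 0xE9 = 11101001 → 3-byte char #6 = E9 A7 81.
Offset 19: leading byte 0x2D = 00101101 → 1-byte char #7 = 2D.
Offset 20: leading byte 0xEF = 11101111 → 3-byte char #8 = EF A4 84.
Offset 23: leading byte 0xE3 = 11100011 → 3-byte char #9 = E3 81 92.
Offset 26: leading byte 0xCB = 11001011 → 2-byte char #10 = CB A3.
Leading byte 0xCB = 11001011 matches 110xxxxx → 2-byte sequence.
Byte 1: 0xCB = 11001011, payload 01011 (5 bits).
Byte 2: 0xA3 = 10100011 (10xxxxxx ✓), payload 100011.
Concatenate: 01011100011 = 0x2E3 (11 bits → U+02E3).

U+02E3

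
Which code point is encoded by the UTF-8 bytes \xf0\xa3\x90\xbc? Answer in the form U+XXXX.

U+2343C

Leading byte 0xF0 = 11110000 matches 11110xxx → 4-byte sequence.
Byte 1: 0xF0 = 11110000, payload 000 (3 bits).
Byte 2: 0xA3 = 10100011 (10xxxxxx ✓), payload 100011.
Byte 3: 0x90 = 10010000 (10xxxxxx ✓), payload 010000.
Byte 4: 0xBC = 10111100 (10xxxxxx ✓), payload 111100.
Concatenate: 000100011010000111100 = 0x2343C (21 bits → U+2343C).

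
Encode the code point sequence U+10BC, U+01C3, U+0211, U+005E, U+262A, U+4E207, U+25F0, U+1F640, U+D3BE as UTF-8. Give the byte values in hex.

U+10BC: 3-byte form → E1 82 BC.
U+01C3: 2-byte form → C7 83.
U+0211: 2-byte form → C8 91.
U+005E: 1-byte form → 5E.
U+262A: 3-byte form → E2 98 AA.
U+4E207: 4-byte form → F1 8E 88 87.
U+25F0: 3-byte form → E2 97 B0.
U+1F640: 4-byte form → F0 9F 99 80.
U+D3BE: 3-byte form → ED 8E BE.
Concatenated (25 bytes): E1 82 BC C7 83 C8 91 5E E2 98 AA F1 8E 88 87 E2 97 B0 F0 9F 99 80 ED 8E BE.

E1 82 BC C7 83 C8 91 5E E2 98 AA F1 8E 88 87 E2 97 B0 F0 9F 99 80 ED 8E BE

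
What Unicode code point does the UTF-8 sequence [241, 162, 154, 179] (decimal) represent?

Leading byte 0xF1 = 11110001 matches 11110xxx → 4-byte sequence.
Byte 1: 0xF1 = 11110001, payload 001 (3 bits).
Byte 2: 0xA2 = 10100010 (10xxxxxx ✓), payload 100010.
Byte 3: 0x9A = 10011010 (10xxxxxx ✓), payload 011010.
Byte 4: 0xB3 = 10110011 (10xxxxxx ✓), payload 110011.
Concatenate: 001100010011010110011 = 0x626B3 (21 bits → U+626B3).

U+626B3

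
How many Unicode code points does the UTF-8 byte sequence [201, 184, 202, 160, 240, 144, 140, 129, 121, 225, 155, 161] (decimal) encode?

Byte at offset 0: 0xC9 = 11001001 → 2-byte char (#1). Advance 2.
Byte at offset 2: 0xCA = 11001010 → 2-byte char (#2). Advance 2.
Byte at offset 4: 0xF0 = 11110000 → 4-byte char (#3). Advance 4.
Byte at offset 8: 0x79 = 01111001 → 1-byte char (#4). Advance 1.
Byte at offset 9: 0xE1 = 11100001 → 3-byte char (#5). Advance 3.
Reached end at offset 12 after 5 code points.

5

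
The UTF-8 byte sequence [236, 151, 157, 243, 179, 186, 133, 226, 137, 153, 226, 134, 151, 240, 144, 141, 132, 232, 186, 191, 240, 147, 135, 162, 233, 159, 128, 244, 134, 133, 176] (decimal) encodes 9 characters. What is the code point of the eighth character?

Offset 0: leading byte 0xEC = 11101100 → 3-byte char #1 = EC 97 9D.
Offset 3: leading byte 0xF3 = 11110011 → 4-byte char #2 = F3 B3 BA 85.
Offset 7: leading byte 0xE2 = 11100010 → 3-byte char #3 = E2 89 99.
Offset 10: leading byte 0xE2 = 11100010 → 3-byte char #4 = E2 86 97.
Offset 13: leading byte 0xF0 = 11110000 → 4-byte char #5 = F0 90 8D 84.
Offset 17: leading byte 0xE8 = 11101000 → 3-byte char #6 = E8 BA BF.
Offset 20: leading byte 0xF0 = 11110000 → 4-byte char #7 = F0 93 87 A2.
Offset 24: leading byte 0xE9 = 11101001 → 3-byte char #8 = E9 9F 80.
Leading byte 0xE9 = 11101001 matches 1110xxxx → 3-byte sequence.
Byte 1: 0xE9 = 11101001, payload 1001 (4 bits).
Byte 2: 0x9F = 10011111 (10xxxxxx ✓), payload 011111.
Byte 3: 0x80 = 10000000 (10xxxxxx ✓), payload 000000.
Concatenate: 1001011111000000 = 0x97C0 (16 bits → U+97C0).

U+97C0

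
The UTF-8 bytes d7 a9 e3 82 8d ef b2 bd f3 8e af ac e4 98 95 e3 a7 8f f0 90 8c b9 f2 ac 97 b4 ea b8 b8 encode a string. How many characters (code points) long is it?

Byte at offset 0: 0xD7 = 11010111 → 2-byte char (#1). Advance 2.
Byte at offset 2: 0xE3 = 11100011 → 3-byte char (#2). Advance 3.
Byte at offset 5: 0xEF = 11101111 → 3-byte char (#3). Advance 3.
Byte at offset 8: 0xF3 = 11110011 → 4-byte char (#4). Advance 4.
Byte at offset 12: 0xE4 = 11100100 → 3-byte char (#5). Advance 3.
Byte at offset 15: 0xE3 = 11100011 → 3-byte char (#6). Advance 3.
Byte at offset 18: 0xF0 = 11110000 → 4-byte char (#7). Advance 4.
Byte at offset 22: 0xF2 = 11110010 → 4-byte char (#8). Advance 4.
Byte at offset 26: 0xEA = 11101010 → 3-byte char (#9). Advance 3.
Reached end at offset 29 after 9 code points.

9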